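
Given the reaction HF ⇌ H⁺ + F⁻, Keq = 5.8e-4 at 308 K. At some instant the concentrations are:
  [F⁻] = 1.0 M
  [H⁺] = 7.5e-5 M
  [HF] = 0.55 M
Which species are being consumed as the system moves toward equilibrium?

HF (reactants)

Q = [H⁺]·[F⁻] / [HF] = (7.5e-5)·(1.0) / (0.55) = 1.4e-4
Q = 1.4e-4 < Keq = 5.8e-4: net forward reaction.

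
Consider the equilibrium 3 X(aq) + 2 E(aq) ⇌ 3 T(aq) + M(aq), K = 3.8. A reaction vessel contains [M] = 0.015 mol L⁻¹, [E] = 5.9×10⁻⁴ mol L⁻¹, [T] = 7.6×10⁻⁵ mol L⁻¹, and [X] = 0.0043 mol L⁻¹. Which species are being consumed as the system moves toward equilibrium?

X, E (reactants)

Q = [T]³·[M] / ([X]³·[E]²) = (7.6×10⁻⁵)³·(0.015) / ((0.0043)³·(5.9×10⁻⁴)²) = 0.24
Q = 0.24 < K = 3.8: net forward reaction.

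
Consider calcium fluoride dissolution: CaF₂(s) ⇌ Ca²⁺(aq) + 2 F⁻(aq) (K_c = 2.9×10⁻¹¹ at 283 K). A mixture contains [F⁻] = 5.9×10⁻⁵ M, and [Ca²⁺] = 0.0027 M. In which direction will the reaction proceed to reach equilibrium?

in the forward direction

(CaF₂ is a pure solid — omitted from Q_c.)
Q_c = [Ca²⁺]·[F⁻]² = (0.0027)·(5.9×10⁻⁵)² = 9.4×10⁻¹²
Q_c = 9.4×10⁻¹² < K_c = 2.9×10⁻¹¹, so the forward reaction proceeds.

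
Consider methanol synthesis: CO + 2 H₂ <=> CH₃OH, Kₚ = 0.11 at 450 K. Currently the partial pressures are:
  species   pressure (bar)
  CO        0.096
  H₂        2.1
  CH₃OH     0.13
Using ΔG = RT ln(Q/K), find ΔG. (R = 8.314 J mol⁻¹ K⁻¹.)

Qₚ = P(CH₃OH) / (P(CO)·P(H₂)²) = (0.13) / ((0.096)·(2.1)²) = 0.307
ΔG = RT ln(Qₚ/Kₚ) = (8.314 J mol⁻¹ K⁻¹)(450 K) × ln(0.307/0.11)
   = (3.741 kJ/mol)(1.026) = 3.84 kJ/mol
ΔG > 0, so the forward reaction is non-spontaneous (proceeds in reverse).

ΔG = 3.84 kJ/mol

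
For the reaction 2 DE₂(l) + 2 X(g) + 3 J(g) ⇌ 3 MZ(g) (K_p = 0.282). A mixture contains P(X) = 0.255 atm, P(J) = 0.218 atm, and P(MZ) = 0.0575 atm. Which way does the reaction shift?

no net change (already at equilibrium)

(DE₂ is a pure liquid — omitted from Q_p.)
Q_p = P(MZ)³ / (P(X)²·P(J)³) = (0.0575)³ / ((0.255)²·(0.218)³) = 0.282
Q_p = 0.282 = K_p, so the system is already at equilibrium.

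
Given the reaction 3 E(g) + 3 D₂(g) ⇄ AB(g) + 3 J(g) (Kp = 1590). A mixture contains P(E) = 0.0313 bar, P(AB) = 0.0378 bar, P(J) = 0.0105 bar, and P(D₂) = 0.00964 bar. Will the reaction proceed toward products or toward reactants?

neither direction; the system is at equilibrium

Qp = P(AB)·P(J)³ / (P(E)³·P(D₂)³) = (0.0378)·(0.0105)³ / ((0.0313)³·(0.00964)³) = 1590
Qp = 1590 = Kp, so the system is already at equilibrium.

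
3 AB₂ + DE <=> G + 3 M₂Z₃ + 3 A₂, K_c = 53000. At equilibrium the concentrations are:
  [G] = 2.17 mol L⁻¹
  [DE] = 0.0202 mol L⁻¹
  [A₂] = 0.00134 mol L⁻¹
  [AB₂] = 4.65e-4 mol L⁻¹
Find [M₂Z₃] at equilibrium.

At equilibrium, K_c = [G]·[M₂Z₃]³·[A₂]³ / ([AB₂]³·[DE]) = 53000.
(2.17)·([M₂Z₃])³·(0.00134)³ / ((4.65e-4)³·(0.0202)) = 53000
[M₂Z₃]³ = 20.6 ⇒ [M₂Z₃] = 2.74 mol L⁻¹

[M₂Z₃] = 2.74 mol L⁻¹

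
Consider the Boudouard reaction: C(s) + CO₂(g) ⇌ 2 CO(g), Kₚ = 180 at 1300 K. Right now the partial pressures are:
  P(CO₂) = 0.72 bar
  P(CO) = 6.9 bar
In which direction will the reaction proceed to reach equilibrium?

to the right

(C is a pure solid — omitted from Qₚ.)
Qₚ = P(CO)² / P(CO₂) = (6.9)² / (0.72) = 66
Qₚ = 66 < Kₚ = 180, so the forward reaction proceeds.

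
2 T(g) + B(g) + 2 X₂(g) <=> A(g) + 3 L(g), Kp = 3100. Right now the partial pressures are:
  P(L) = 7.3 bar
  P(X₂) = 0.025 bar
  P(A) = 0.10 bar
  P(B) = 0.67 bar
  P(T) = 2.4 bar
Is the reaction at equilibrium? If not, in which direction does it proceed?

in the reverse direction

Qp = P(A)·P(L)³ / (P(T)²·P(B)·P(X₂)²) = (0.10)·(7.3)³ / ((2.4)²·(0.67)·(0.025)²) = 16000
Qp = 16000 > Kp = 3100, so the reverse reaction proceeds.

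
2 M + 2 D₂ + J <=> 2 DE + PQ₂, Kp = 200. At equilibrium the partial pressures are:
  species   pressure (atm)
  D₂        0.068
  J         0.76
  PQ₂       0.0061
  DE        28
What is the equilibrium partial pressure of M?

At equilibrium, Kp = P(DE)²·P(PQ₂) / (P(M)²·P(D₂)²·P(J)) = 200.
(28)²·(0.0061) / ((P(M))²·(0.068)²·(0.76)) = 200
P(M)² = 6.80 ⇒ P(M) = 2.6 atm

P(M) = 2.6 atm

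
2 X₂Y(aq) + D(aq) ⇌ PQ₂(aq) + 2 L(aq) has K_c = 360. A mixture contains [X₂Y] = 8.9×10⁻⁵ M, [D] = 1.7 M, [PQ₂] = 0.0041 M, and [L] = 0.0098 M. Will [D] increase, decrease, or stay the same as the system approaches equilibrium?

decrease

Q_c = [PQ₂]·[L]² / ([X₂Y]²·[D]) = (0.0041)·(0.0098)² / ((8.9×10⁻⁵)²·(1.7)) = 29
Q_c = 29 < K_c = 360: net forward reaction.
D is a reactant, so it decreases.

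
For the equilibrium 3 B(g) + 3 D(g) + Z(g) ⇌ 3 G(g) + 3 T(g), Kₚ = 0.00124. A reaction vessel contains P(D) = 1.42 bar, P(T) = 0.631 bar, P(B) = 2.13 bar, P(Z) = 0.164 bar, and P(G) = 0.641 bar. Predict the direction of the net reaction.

Qₚ = P(G)³·P(T)³ / (P(B)³·P(D)³·P(Z)) = (0.641)³·(0.631)³ / ((2.13)³·(1.42)³·(0.164)) = 0.0146
Qₚ = 0.0146 > Kₚ = 0.00124, so the reverse reaction proceeds.

reverse (toward reactants)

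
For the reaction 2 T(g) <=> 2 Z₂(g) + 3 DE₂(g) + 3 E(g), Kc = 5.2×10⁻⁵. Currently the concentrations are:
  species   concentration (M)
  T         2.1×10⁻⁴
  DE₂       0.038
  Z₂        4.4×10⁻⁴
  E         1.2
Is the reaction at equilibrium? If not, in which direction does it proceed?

in the reverse direction

Qc = [Z₂]²·[DE₂]³·[E]³ / [T]² = (4.4×10⁻⁴)²·(0.038)³·(1.2)³ / (2.1×10⁻⁴)² = 4.2×10⁻⁴
Qc = 4.2×10⁻⁴ > Kc = 5.2×10⁻⁵, so the reverse reaction proceeds.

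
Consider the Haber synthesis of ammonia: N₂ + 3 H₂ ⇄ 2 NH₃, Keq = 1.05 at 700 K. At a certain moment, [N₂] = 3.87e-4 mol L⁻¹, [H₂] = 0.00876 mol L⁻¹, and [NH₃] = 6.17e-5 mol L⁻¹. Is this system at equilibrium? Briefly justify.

no; Q > K, reaction proceeds in reverse

Q = [NH₃]² / ([N₂]·[H₂]³) = (6.17e-5)² / ((3.87e-4)·(0.00876)³) = 14.6
Q = 14.6 > Keq = 1.05: net reverse reaction.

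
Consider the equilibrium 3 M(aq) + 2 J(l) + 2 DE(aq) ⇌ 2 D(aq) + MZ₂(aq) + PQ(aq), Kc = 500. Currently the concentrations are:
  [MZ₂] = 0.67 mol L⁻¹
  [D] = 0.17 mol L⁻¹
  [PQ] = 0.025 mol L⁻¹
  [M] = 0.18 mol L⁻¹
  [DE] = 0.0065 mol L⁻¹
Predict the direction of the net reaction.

to the left

(J is a pure liquid — omitted from Qc.)
Qc = [D]²·[MZ₂]·[PQ] / ([M]³·[DE]²) = (0.17)²·(0.67)·(0.025) / ((0.18)³·(0.0065)²) = 2000
Qc = 2000 > Kc = 500, so the reverse reaction proceeds.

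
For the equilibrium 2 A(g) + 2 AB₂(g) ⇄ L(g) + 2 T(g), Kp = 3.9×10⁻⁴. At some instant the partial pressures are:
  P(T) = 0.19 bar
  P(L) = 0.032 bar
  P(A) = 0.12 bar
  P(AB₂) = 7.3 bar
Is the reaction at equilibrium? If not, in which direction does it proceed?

Qp = P(L)·P(T)² / (P(A)²·P(AB₂)²) = (0.032)·(0.19)² / ((0.12)²·(7.3)²) = 0.0015
Qp = 0.0015 > Kp = 3.9×10⁻⁴, so the reverse reaction proceeds.

to the left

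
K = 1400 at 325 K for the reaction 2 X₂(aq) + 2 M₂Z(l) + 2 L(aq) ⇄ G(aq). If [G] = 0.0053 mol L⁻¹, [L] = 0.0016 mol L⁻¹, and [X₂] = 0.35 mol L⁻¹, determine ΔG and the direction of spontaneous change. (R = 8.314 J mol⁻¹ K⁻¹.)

(M₂Z is a pure liquid — omitted from Q.)
Q = [G] / ([X₂]²·[L]²) = (0.0053) / ((0.35)²·(0.0016)²) = 16900
ΔG = RT ln(Q/K) = (8.314 J mol⁻¹ K⁻¹)(325 K) × ln(16900/1400)
   = (2.702 kJ/mol)(2.491) = 6.73 kJ/mol
ΔG > 0, so the forward reaction is non-spontaneous (proceeds in reverse).

ΔG = 6.73 kJ/mol; the forward reaction is non-spontaneous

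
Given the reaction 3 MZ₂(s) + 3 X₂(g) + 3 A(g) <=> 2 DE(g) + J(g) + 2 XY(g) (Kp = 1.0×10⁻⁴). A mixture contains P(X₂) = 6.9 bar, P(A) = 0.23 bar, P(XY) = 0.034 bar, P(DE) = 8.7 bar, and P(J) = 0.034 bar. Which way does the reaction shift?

in the reverse direction

(MZ₂ is a pure solid — omitted from Qp.)
Qp = P(DE)²·P(J)·P(XY)² / (P(X₂)³·P(A)³) = (8.7)²·(0.034)·(0.034)² / ((6.9)³·(0.23)³) = 7.4×10⁻⁴
Qp = 7.4×10⁻⁴ > Kp = 1.0×10⁻⁴, so the reverse reaction proceeds.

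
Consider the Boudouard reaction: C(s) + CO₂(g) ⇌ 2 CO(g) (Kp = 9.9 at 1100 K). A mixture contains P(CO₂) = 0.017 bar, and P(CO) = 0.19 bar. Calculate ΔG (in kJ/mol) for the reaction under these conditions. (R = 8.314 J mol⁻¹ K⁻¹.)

(C is a pure solid — omitted from Qp.)
Qp = P(CO)² / P(CO₂) = (0.19)² / (0.017) = 2.12
ΔG = RT ln(Qp/Kp) = (8.314 J mol⁻¹ K⁻¹)(1100 K) × ln(2.12/9.9)
   = (9.145 kJ/mol)(-1.541) = -14.1 kJ/mol
ΔG < 0, so the forward reaction is spontaneous (proceeds forward).

ΔG = -14.1 kJ/mol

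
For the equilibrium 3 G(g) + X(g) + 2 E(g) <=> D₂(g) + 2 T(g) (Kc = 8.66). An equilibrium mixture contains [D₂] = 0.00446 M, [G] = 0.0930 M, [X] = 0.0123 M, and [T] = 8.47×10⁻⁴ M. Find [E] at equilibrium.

At equilibrium, Kc = [D₂]·[T]² / ([G]³·[X]·[E]²) = 8.66.
(0.00446)·(8.47×10⁻⁴)² / ((0.0930)³·(0.0123)·([E])²) = 8.66
[E]² = 3.73×10⁻⁵ ⇒ [E] = 0.00611 M

[E] = 0.00611 M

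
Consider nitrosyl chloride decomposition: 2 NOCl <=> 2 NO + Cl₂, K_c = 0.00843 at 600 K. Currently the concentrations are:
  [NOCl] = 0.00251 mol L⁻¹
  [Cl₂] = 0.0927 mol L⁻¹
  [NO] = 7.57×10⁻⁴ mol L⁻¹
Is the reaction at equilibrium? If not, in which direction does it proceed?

at equilibrium

Q_c = [NO]²·[Cl₂] / [NOCl]² = (7.57×10⁻⁴)²·(0.0927) / (0.00251)² = 0.00843
Q_c = 0.00843 = K_c, so the system is already at equilibrium.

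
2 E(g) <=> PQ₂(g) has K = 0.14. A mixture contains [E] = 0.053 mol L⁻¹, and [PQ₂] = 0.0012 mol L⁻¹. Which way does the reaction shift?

to the left

Q = [PQ₂] / [E]² = (0.0012) / (0.053)² = 0.43
Q = 0.43 > K = 0.14, so the reverse reaction proceeds.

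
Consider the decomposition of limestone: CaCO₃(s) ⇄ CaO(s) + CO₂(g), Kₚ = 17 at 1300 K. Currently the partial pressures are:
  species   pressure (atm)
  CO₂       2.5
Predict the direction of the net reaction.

(CaCO₃, CaO are pure solids — omitted from Qₚ.)
Qₚ = P(CO₂) = 2.5
Qₚ = 2.5 < Kₚ = 17, so the forward reaction proceeds.

toward products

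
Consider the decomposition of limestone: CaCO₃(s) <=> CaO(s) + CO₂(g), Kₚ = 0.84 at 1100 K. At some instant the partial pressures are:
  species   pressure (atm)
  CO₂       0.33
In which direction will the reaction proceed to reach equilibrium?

in the forward direction

(CaCO₃, CaO are pure solids — omitted from Qₚ.)
Qₚ = P(CO₂) = 0.33
Qₚ = 0.33 < Kₚ = 0.84, so the forward reaction proceeds.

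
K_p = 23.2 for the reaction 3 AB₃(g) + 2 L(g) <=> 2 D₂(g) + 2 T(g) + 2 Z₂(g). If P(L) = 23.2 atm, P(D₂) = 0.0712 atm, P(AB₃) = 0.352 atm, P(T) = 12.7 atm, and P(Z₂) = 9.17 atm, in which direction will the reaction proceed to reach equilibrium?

Q_p = P(D₂)²·P(T)²·P(Z₂)² / (P(AB₃)³·P(L)²) = (0.0712)²·(12.7)²·(9.17)² / ((0.352)³·(23.2)²) = 2.93
Q_p = 2.93 < K_p = 23.2, so the forward reaction proceeds.

to the right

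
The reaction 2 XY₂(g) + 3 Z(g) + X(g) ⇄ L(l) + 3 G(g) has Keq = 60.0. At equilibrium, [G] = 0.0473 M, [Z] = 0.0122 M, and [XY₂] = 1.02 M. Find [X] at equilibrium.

[X] = 0.934 M

(L is a pure liquid — omitted from Keq.)
At equilibrium, Keq = [G]³ / ([XY₂]²·[Z]³·[X]) = 60.0.
(0.0473)³ / ((1.02)²·(0.0122)³·([X])) = 60.0
[X] = 0.934 M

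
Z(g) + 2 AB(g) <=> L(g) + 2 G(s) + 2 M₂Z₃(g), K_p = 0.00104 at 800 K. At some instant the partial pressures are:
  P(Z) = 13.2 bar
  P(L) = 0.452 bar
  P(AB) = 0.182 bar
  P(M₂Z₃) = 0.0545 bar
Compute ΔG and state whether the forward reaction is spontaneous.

ΔG = 7.20 kJ/mol; the forward reaction is non-spontaneous

(G is a pure solid — omitted from Q_p.)
Q_p = P(L)·P(M₂Z₃)² / (P(Z)·P(AB)²) = (0.452)·(0.0545)² / ((13.2)·(0.182)²) = 0.00307
ΔG = RT ln(Q_p/K_p) = (8.314 J mol⁻¹ K⁻¹)(800 K) × ln(0.00307/0.00104)
   = (6.651 kJ/mol)(1.082) = 7.20 kJ/mol
ΔG > 0, so the forward reaction is non-spontaneous (proceeds in reverse).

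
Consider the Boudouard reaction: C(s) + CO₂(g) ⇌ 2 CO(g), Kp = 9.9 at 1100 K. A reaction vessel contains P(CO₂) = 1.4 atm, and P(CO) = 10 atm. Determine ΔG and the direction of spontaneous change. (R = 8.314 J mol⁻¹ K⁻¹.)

(C is a pure solid — omitted from Qp.)
Qp = P(CO)² / P(CO₂) = (10)² / (1.4) = 71.4
ΔG = RT ln(Qp/Kp) = (8.314 J mol⁻¹ K⁻¹)(1100 K) × ln(71.4/9.9)
   = (9.145 kJ/mol)(1.976) = 18.1 kJ/mol
ΔG > 0, so the forward reaction is non-spontaneous (proceeds in reverse).

ΔG = 18.1 kJ/mol; the forward reaction is non-spontaneous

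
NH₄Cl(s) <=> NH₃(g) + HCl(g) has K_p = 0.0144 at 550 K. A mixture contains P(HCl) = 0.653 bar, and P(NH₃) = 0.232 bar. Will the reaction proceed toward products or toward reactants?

toward reactants

(NH₄Cl is a pure solid — omitted from Q_p.)
Q_p = P(NH₃)·P(HCl) = (0.232)·(0.653) = 0.151
Q_p = 0.151 > K_p = 0.0144, so the reverse reaction proceeds.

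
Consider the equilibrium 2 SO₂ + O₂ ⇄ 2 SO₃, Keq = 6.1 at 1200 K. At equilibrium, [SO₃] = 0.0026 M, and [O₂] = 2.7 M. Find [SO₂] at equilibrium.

[SO₂] = 6.4×10⁻⁴ M

At equilibrium, Keq = [SO₃]² / ([SO₂]²·[O₂]) = 6.1.
(0.0026)² / (([SO₂])²·(2.7)) = 6.1
[SO₂]² = 4.10×10⁻⁷ ⇒ [SO₂] = 6.4×10⁻⁴ M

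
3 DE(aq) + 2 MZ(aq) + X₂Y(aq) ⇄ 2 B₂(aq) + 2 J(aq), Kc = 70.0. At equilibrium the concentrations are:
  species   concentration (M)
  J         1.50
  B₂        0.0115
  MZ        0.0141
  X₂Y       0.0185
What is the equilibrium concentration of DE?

[DE] = 1.05 M

At equilibrium, Kc = [B₂]²·[J]² / ([DE]³·[MZ]²·[X₂Y]) = 70.0.
(0.0115)²·(1.50)² / (([DE])³·(0.0141)²·(0.0185)) = 70.0
[DE]³ = 1.16 ⇒ [DE] = 1.05 M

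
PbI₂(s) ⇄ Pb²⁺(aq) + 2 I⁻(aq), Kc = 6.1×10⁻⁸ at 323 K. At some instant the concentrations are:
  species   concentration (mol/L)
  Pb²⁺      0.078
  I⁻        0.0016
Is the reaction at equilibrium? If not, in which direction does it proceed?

(PbI₂ is a pure solid — omitted from Qc.)
Qc = [Pb²⁺]·[I⁻]² = (0.078)·(0.0016)² = 2.0×10⁻⁷
Qc = 2.0×10⁻⁷ > Kc = 6.1×10⁻⁸, so the reverse reaction proceeds.

in the reverse direction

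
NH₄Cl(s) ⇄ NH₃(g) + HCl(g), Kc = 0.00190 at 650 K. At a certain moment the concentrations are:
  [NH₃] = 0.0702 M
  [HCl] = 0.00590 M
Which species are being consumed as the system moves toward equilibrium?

(NH₄Cl is a pure solid — omitted from Qc.)
Qc = [NH₃]·[HCl] = (0.0702)·(0.00590) = 4.14e-4
Qc = 4.14e-4 < Kc = 0.00190: net forward reaction.

NH₄Cl (reactants)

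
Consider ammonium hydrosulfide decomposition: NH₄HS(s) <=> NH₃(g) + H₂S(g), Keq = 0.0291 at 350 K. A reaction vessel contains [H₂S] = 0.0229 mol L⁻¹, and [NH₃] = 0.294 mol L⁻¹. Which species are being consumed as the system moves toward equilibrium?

(NH₄HS is a pure solid — omitted from Q.)
Q = [NH₃]·[H₂S] = (0.294)·(0.0229) = 0.00673
Q = 0.00673 < Keq = 0.0291: net forward reaction.

NH₄HS (reactants)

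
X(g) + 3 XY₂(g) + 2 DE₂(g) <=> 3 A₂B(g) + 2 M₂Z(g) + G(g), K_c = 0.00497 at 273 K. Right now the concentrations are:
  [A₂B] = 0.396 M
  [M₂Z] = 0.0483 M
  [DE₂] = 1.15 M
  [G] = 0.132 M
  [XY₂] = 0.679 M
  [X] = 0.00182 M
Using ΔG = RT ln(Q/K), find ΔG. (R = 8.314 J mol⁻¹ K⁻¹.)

ΔG = 3.70 kJ/mol

Q_c = [A₂B]³·[M₂Z]²·[G] / ([X]·[XY₂]³·[DE₂]²) = (0.396)³·(0.0483)²·(0.132) / ((0.00182)·(0.679)³·(1.15)²) = 0.0254
ΔG = RT ln(Q_c/K_c) = (8.314 J mol⁻¹ K⁻¹)(273 K) × ln(0.0254/0.00497)
   = (2.270 kJ/mol)(1.631) = 3.70 kJ/mol
ΔG > 0, so the forward reaction is non-spontaneous (proceeds in reverse).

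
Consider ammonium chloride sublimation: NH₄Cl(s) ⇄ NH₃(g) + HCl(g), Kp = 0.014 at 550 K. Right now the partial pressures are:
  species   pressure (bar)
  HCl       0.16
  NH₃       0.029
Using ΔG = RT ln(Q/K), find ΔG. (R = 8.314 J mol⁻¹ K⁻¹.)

(NH₄Cl is a pure solid — omitted from Qp.)
Qp = P(NH₃)·P(HCl) = (0.029)·(0.16) = 0.00464
ΔG = RT ln(Qp/Kp) = (8.314 J mol⁻¹ K⁻¹)(550 K) × ln(0.00464/0.014)
   = (4.573 kJ/mol)(-1.104) = -5.05 kJ/mol
ΔG < 0, so the forward reaction is spontaneous (proceeds forward).

ΔG = -5.05 kJ/mol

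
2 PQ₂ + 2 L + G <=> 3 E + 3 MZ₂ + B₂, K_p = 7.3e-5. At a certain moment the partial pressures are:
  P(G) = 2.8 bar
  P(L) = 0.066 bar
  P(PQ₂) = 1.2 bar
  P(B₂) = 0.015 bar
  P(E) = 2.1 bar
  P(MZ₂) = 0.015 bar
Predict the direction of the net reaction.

Q_p = P(E)³·P(MZ₂)³·P(B₂) / (P(PQ₂)²·P(L)²·P(G)) = (2.1)³·(0.015)³·(0.015) / ((1.2)²·(0.066)²·(2.8)) = 2.7e-5
Q_p = 2.7e-5 < K_p = 7.3e-5, so the forward reaction proceeds.

forward (toward products)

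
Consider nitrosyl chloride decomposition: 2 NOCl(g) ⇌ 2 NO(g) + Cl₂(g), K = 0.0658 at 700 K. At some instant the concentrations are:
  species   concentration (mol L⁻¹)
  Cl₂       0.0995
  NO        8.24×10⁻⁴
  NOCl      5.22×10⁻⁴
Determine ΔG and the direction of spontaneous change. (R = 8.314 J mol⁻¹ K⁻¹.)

Q = [NO]²·[Cl₂] / [NOCl]² = (8.24×10⁻⁴)²·(0.0995) / (5.22×10⁻⁴)² = 0.248
ΔG = RT ln(Q/K) = (8.314 J mol⁻¹ K⁻¹)(700 K) × ln(0.248/0.0658)
   = (5.820 kJ/mol)(1.327) = 7.72 kJ/mol
ΔG > 0, so the forward reaction is non-spontaneous (proceeds in reverse).

ΔG = 7.72 kJ/mol; the forward reaction is non-spontaneous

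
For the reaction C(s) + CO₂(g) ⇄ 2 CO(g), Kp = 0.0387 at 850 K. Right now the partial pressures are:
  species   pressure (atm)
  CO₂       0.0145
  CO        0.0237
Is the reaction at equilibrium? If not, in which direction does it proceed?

(C is a pure solid — omitted from Qp.)
Qp = P(CO)² / P(CO₂) = (0.0237)² / (0.0145) = 0.0387
Qp = 0.0387 = Kp, so the system is already at equilibrium.

neither direction; the system is at equilibrium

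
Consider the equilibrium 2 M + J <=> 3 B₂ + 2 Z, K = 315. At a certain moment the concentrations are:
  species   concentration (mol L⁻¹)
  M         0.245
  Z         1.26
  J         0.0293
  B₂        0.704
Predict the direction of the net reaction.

at equilibrium

Q = [B₂]³·[Z]² / ([M]²·[J]) = (0.704)³·(1.26)² / ((0.245)²·(0.0293)) = 315
Q = 315 = K, so the system is already at equilibrium.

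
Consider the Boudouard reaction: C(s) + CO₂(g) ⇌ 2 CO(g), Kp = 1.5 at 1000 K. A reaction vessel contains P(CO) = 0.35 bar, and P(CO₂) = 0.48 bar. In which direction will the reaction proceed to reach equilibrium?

to the right

(C is a pure solid — omitted from Qp.)
Qp = P(CO)² / P(CO₂) = (0.35)² / (0.48) = 0.26
Qp = 0.26 < Kp = 1.5, so the forward reaction proceeds.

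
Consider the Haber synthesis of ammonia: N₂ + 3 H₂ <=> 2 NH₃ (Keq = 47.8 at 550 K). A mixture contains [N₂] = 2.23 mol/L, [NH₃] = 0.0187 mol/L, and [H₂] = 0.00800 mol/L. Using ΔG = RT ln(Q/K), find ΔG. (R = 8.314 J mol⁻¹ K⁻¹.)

Q = [NH₃]² / ([N₂]·[H₂]³) = (0.0187)² / ((2.23)·(0.00800)³) = 306
ΔG = RT ln(Q/Keq) = (8.314 J mol⁻¹ K⁻¹)(550 K) × ln(306/47.8)
   = (4.573 kJ/mol)(1.857) = 8.49 kJ/mol
ΔG > 0, so the forward reaction is non-spontaneous (proceeds in reverse).

ΔG = 8.49 kJ/mol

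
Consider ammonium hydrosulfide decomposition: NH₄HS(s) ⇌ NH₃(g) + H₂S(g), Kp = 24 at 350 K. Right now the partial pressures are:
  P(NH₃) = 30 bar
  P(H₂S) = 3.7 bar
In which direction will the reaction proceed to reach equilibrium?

(NH₄HS is a pure solid — omitted from Qp.)
Qp = P(NH₃)·P(H₂S) = (30)·(3.7) = 110
Qp = 110 > Kp = 24, so the reverse reaction proceeds.

to the left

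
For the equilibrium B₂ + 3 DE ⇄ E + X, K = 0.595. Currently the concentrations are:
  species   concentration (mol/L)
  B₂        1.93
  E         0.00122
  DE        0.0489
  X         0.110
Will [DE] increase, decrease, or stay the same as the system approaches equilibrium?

Q = [E]·[X] / ([B₂]·[DE]³) = (0.00122)·(0.110) / ((1.93)·(0.0489)³) = 0.595
Q = 0.595 = K; the system is at equilibrium.

stay the same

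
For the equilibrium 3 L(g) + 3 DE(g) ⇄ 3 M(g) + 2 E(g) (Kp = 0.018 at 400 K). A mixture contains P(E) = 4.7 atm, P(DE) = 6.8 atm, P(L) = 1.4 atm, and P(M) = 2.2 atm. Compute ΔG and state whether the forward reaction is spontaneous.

Qp = P(M)³·P(E)² / (P(L)³·P(DE)³) = (2.2)³·(4.7)² / ((1.4)³·(6.8)³) = 0.273
ΔG = RT ln(Qp/Kp) = (8.314 J mol⁻¹ K⁻¹)(400 K) × ln(0.273/0.018)
   = (3.326 kJ/mol)(2.719) = 9.04 kJ/mol
ΔG > 0, so the forward reaction is non-spontaneous (proceeds in reverse).

ΔG = 9.04 kJ/mol; the forward reaction is non-spontaneous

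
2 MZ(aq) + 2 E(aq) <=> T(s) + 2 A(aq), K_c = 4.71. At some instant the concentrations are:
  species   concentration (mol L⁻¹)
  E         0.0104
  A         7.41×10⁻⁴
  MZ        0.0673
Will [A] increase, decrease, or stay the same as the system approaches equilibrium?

(T is a pure solid — omitted from Q_c.)
Q_c = [A]² / ([MZ]²·[E]²) = (7.41×10⁻⁴)² / ((0.0673)²·(0.0104)²) = 1.12
Q_c = 1.12 < K_c = 4.71: net forward reaction.
A is a product, so it increases.

increase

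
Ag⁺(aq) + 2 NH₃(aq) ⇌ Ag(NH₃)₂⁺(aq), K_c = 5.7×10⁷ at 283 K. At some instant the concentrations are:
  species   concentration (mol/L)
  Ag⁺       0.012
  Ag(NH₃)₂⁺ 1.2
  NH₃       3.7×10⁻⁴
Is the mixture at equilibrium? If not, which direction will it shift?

no; Q > K, reaction proceeds in reverse

Q_c = [Ag(NH₃)₂⁺] / ([Ag⁺]·[NH₃]²) = (1.2) / ((0.012)·(3.7×10⁻⁴)²) = 7.3×10⁸
Q_c = 7.3×10⁸ > K_c = 5.7×10⁷: net reverse reaction.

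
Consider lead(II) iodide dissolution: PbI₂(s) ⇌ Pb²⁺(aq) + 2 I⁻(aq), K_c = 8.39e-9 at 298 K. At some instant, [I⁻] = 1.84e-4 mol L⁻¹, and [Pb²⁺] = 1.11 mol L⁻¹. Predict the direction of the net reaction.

in the reverse direction

(PbI₂ is a pure solid — omitted from Q_c.)
Q_c = [Pb²⁺]·[I⁻]² = (1.11)·(1.84e-4)² = 3.76e-8
Q_c = 3.76e-8 > K_c = 8.39e-9, so the reverse reaction proceeds.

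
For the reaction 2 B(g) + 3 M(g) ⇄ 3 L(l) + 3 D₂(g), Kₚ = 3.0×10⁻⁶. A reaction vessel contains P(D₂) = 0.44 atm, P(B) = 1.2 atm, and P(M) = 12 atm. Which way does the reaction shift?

(L is a pure liquid — omitted from Qₚ.)
Qₚ = P(D₂)³ / (P(B)²·P(M)³) = (0.44)³ / ((1.2)²·(12)³) = 3.4×10⁻⁵
Qₚ = 3.4×10⁻⁵ > Kₚ = 3.0×10⁻⁶, so the reverse reaction proceeds.

to the left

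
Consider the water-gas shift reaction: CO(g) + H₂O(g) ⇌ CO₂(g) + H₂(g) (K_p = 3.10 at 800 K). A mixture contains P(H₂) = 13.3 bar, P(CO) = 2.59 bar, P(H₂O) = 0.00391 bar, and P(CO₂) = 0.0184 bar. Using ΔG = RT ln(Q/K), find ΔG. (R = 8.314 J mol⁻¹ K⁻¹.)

Q_p = P(CO₂)·P(H₂) / (P(CO)·P(H₂O)) = (0.0184)·(13.3) / ((2.59)·(0.00391)) = 24.2
ΔG = RT ln(Q_p/K_p) = (8.314 J mol⁻¹ K⁻¹)(800 K) × ln(24.2/3.10)
   = (6.651 kJ/mol)(2.055) = 13.7 kJ/mol
ΔG > 0, so the forward reaction is non-spontaneous (proceeds in reverse).

ΔG = 13.7 kJ/mol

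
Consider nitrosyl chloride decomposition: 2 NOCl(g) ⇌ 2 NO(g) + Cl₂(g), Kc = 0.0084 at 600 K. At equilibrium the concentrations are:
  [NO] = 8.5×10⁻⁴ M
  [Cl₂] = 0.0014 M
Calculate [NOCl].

At equilibrium, Kc = [NO]²·[Cl₂] / [NOCl]² = 0.0084.
(8.5×10⁻⁴)²·(0.0014) / ([NOCl])² = 0.0084
[NOCl]² = 1.20×10⁻⁷ ⇒ [NOCl] = 3.5×10⁻⁴ M

[NOCl] = 3.5×10⁻⁴ M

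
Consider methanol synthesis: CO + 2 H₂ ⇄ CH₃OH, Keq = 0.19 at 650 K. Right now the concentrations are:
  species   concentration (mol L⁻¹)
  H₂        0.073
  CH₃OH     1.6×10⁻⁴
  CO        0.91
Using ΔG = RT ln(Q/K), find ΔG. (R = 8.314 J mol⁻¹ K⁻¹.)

ΔG = -9.46 kJ/mol

Q = [CH₃OH] / ([CO]·[H₂]²) = (1.6×10⁻⁴) / ((0.91)·(0.073)²) = 0.0330
ΔG = RT ln(Q/Keq) = (8.314 J mol⁻¹ K⁻¹)(650 K) × ln(0.0330/0.19)
   = (5.404 kJ/mol)(-1.751) = -9.46 kJ/mol
ΔG < 0, so the forward reaction is spontaneous (proceeds forward).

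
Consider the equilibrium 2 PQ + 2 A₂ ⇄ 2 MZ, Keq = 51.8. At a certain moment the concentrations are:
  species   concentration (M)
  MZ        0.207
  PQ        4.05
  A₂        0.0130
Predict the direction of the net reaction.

Q = [MZ]² / ([PQ]²·[A₂]²) = (0.207)² / ((4.05)²·(0.0130)²) = 15.5
Q = 15.5 < Keq = 51.8, so the forward reaction proceeds.

forward (toward products)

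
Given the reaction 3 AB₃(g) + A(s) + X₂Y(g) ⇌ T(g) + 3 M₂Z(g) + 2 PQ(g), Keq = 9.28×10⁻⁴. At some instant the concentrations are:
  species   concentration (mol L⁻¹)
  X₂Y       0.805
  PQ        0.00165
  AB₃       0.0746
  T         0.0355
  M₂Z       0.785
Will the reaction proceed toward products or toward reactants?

(A is a pure solid — omitted from Q.)
Q = [T]·[M₂Z]³·[PQ]² / ([AB₃]³·[X₂Y]) = (0.0355)·(0.785)³·(0.00165)² / ((0.0746)³·(0.805)) = 1.40×10⁻⁴
Q = 1.40×10⁻⁴ < Keq = 9.28×10⁻⁴, so the forward reaction proceeds.

in the forward direction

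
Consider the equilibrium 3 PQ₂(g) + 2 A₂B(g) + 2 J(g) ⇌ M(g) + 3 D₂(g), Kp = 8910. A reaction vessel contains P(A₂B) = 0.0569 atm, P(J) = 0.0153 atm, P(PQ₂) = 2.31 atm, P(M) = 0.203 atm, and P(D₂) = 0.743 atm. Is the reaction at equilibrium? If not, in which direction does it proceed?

no net change (already at equilibrium)

Qp = P(M)·P(D₂)³ / (P(PQ₂)³·P(A₂B)²·P(J)²) = (0.203)·(0.743)³ / ((2.31)³·(0.0569)²·(0.0153)²) = 8910
Qp = 8910 = Kp, so the system is already at equilibrium.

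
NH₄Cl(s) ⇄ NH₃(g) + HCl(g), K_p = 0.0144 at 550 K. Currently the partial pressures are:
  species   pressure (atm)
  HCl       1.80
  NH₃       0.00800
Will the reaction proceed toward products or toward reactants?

neither direction; the system is at equilibrium

(NH₄Cl is a pure solid — omitted from Q_p.)
Q_p = P(NH₃)·P(HCl) = (0.00800)·(1.80) = 0.0144
Q_p = 0.0144 = K_p, so the system is already at equilibrium.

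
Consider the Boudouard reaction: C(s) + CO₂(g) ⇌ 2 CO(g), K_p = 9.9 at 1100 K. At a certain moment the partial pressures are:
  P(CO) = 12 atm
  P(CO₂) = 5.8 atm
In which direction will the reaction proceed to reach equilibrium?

(C is a pure solid — omitted from Q_p.)
Q_p = P(CO)² / P(CO₂) = (12)² / (5.8) = 25
Q_p = 25 > K_p = 9.9, so the reverse reaction proceeds.

toward reactants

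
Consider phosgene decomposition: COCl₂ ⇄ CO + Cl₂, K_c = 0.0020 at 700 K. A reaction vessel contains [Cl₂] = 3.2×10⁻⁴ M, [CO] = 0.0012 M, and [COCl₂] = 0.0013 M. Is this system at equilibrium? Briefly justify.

no; Q < K, reaction proceeds forward

Q_c = [CO]·[Cl₂] / [COCl₂] = (0.0012)·(3.2×10⁻⁴) / (0.0013) = 3.0×10⁻⁴
Q_c = 3.0×10⁻⁴ < K_c = 0.0020: net forward reaction.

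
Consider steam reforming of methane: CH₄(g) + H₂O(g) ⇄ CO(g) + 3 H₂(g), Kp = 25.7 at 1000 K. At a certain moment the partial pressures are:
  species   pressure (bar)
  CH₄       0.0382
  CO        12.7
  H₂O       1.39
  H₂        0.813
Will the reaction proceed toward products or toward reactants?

to the left

Qp = P(CO)·P(H₂)³ / (P(CH₄)·P(H₂O)) = (12.7)·(0.813)³ / ((0.0382)·(1.39)) = 129
Qp = 129 > Kp = 25.7, so the reverse reaction proceeds.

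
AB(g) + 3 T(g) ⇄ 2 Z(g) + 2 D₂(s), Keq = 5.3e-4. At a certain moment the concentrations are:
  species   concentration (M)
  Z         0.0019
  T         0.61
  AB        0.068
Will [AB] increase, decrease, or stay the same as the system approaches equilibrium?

decrease

(D₂ is a pure solid — omitted from Q.)
Q = [Z]² / ([AB]·[T]³) = (0.0019)² / ((0.068)·(0.61)³) = 2.3e-4
Q = 2.3e-4 < Keq = 5.3e-4: net forward reaction.
AB is a reactant, so it decreases.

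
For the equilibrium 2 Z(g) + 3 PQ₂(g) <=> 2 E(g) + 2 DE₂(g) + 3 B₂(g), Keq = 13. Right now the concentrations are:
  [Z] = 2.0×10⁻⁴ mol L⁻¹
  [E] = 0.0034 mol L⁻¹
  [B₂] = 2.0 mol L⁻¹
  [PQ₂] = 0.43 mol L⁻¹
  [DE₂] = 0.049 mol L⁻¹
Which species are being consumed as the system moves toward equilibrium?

Q = [E]²·[DE₂]²·[B₂]³ / ([Z]²·[PQ₂]³) = (0.0034)²·(0.049)²·(2.0)³ / ((2.0×10⁻⁴)²·(0.43)³) = 70
Q = 70 > Keq = 13: net reverse reaction.

E, DE₂, B₂ (products)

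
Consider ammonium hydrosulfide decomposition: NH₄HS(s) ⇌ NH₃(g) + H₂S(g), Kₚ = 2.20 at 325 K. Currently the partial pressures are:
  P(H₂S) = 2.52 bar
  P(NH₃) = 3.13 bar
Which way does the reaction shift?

reverse (toward reactants)

(NH₄HS is a pure solid — omitted from Qₚ.)
Qₚ = P(NH₃)·P(H₂S) = (3.13)·(2.52) = 7.89
Qₚ = 7.89 > Kₚ = 2.20, so the reverse reaction proceeds.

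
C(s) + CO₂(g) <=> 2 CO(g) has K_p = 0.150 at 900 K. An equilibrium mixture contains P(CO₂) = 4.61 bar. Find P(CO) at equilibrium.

P(CO) = 0.832 bar

(C is a pure solid — omitted from K_p.)
At equilibrium, K_p = P(CO)² / P(CO₂) = 0.150.
(P(CO))² / (4.61) = 0.150
P(CO)² = 0.692 ⇒ P(CO) = 0.832 bar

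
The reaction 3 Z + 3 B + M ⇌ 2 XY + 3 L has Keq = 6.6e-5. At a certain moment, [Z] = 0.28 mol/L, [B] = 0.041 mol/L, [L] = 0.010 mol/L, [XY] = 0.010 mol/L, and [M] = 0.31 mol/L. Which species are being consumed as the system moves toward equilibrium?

XY, L (products)

Q = [XY]²·[L]³ / ([Z]³·[B]³·[M]) = (0.010)²·(0.010)³ / ((0.28)³·(0.041)³·(0.31)) = 2.1e-4
Q = 2.1e-4 > Keq = 6.6e-5: net reverse reaction.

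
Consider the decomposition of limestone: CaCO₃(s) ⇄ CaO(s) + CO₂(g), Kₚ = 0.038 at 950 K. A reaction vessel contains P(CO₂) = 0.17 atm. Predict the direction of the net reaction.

reverse (toward reactants)

(CaCO₃, CaO are pure solids — omitted from Qₚ.)
Qₚ = P(CO₂) = 0.17
Qₚ = 0.17 > Kₚ = 0.038, so the reverse reaction proceeds.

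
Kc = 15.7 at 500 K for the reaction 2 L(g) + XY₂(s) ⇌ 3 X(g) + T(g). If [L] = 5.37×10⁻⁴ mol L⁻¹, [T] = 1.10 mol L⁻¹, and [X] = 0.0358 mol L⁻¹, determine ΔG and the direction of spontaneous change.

ΔG = 10.0 kJ/mol; the forward reaction is non-spontaneous

(XY₂ is a pure solid — omitted from Qc.)
Qc = [X]³·[T] / [L]² = (0.0358)³·(1.10) / (5.37×10⁻⁴)² = 175
ΔG = RT ln(Qc/Kc) = (8.314 J mol⁻¹ K⁻¹)(500 K) × ln(175/15.7)
   = (4.157 kJ/mol)(2.411) = 10.0 kJ/mol
ΔG > 0, so the forward reaction is non-spontaneous (proceeds in reverse).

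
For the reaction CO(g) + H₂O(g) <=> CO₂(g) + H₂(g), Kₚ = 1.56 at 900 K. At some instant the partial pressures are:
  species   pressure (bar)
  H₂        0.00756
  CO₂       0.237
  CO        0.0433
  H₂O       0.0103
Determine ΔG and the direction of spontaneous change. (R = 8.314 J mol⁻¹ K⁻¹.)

Qₚ = P(CO₂)·P(H₂) / (P(CO)·P(H₂O)) = (0.237)·(0.00756) / ((0.0433)·(0.0103)) = 4.02
ΔG = RT ln(Qₚ/Kₚ) = (8.314 J mol⁻¹ K⁻¹)(900 K) × ln(4.02/1.56)
   = (7.483 kJ/mol)(0.9466) = 7.08 kJ/mol
ΔG > 0, so the forward reaction is non-spontaneous (proceeds in reverse).

ΔG = 7.08 kJ/mol; the forward reaction is non-spontaneous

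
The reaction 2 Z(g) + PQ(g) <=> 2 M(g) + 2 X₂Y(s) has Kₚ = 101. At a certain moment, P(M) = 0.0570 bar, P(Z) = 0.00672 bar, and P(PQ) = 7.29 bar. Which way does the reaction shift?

toward products

(X₂Y is a pure solid — omitted from Qₚ.)
Qₚ = P(M)² / (P(Z)²·P(PQ)) = (0.0570)² / ((0.00672)²·(7.29)) = 9.87
Qₚ = 9.87 < Kₚ = 101, so the forward reaction proceeds.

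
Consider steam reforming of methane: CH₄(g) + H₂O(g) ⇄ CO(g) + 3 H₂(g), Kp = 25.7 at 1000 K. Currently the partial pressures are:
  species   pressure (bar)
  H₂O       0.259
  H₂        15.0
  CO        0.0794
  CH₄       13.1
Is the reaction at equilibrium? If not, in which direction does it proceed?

to the left

Qp = P(CO)·P(H₂)³ / (P(CH₄)·P(H₂O)) = (0.0794)·(15.0)³ / ((13.1)·(0.259)) = 79.0
Qp = 79.0 > Kp = 25.7, so the reverse reaction proceeds.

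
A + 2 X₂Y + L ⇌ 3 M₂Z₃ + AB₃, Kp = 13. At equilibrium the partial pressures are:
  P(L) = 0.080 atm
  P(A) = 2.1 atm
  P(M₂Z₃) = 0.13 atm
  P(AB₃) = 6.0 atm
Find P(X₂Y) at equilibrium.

P(X₂Y) = 0.078 atm

At equilibrium, Kp = P(M₂Z₃)³·P(AB₃) / (P(A)·P(X₂Y)²·P(L)) = 13.
(0.13)³·(6.0) / ((2.1)·(P(X₂Y))²·(0.080)) = 13
P(X₂Y)² = 0.00604 ⇒ P(X₂Y) = 0.078 atm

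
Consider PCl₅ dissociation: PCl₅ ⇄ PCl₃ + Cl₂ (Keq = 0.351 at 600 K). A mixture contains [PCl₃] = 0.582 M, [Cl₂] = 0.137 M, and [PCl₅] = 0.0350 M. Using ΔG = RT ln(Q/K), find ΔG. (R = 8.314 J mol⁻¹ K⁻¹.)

ΔG = 9.33 kJ/mol

Q = [PCl₃]·[Cl₂] / [PCl₅] = (0.582)·(0.137) / (0.0350) = 2.28
ΔG = RT ln(Q/Keq) = (8.314 J mol⁻¹ K⁻¹)(600 K) × ln(2.28/0.351)
   = (4.988 kJ/mol)(1.871) = 9.33 kJ/mol
ΔG > 0, so the forward reaction is non-spontaneous (proceeds in reverse).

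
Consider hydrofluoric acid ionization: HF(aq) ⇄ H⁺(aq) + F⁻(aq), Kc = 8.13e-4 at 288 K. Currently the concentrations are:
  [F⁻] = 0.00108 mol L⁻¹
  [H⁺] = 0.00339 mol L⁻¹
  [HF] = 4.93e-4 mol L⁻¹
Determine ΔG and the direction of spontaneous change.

Qc = [H⁺]·[F⁻] / [HF] = (0.00339)·(0.00108) / (4.93e-4) = 0.00743
ΔG = RT ln(Qc/Kc) = (8.314 J mol⁻¹ K⁻¹)(288 K) × ln(0.00743/8.13e-4)
   = (2.394 kJ/mol)(2.213) = 5.30 kJ/mol
ΔG > 0, so the forward reaction is non-spontaneous (proceeds in reverse).

ΔG = 5.30 kJ/mol; the forward reaction is non-spontaneous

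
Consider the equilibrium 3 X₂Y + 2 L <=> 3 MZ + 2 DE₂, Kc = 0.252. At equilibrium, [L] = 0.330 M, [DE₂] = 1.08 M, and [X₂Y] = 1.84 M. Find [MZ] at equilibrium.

At equilibrium, Kc = [MZ]³·[DE₂]² / ([X₂Y]³·[L]²) = 0.252.
([MZ])³·(1.08)² / ((1.84)³·(0.330)²) = 0.252
[MZ]³ = 0.147 ⇒ [MZ] = 0.527 M

[MZ] = 0.527 M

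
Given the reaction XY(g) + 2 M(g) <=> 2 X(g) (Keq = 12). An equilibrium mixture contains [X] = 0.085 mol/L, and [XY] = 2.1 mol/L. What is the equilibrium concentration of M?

At equilibrium, Keq = [X]² / ([XY]·[M]²) = 12.
(0.085)² / ((2.1)·([M])²) = 12
[M]² = 2.87×10⁻⁴ ⇒ [M] = 0.017 mol/L

[M] = 0.017 mol/L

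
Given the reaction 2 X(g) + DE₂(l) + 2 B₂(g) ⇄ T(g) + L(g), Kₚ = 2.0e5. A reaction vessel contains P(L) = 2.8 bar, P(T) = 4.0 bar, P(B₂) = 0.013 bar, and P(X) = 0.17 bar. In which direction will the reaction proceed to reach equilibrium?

(DE₂ is a pure liquid — omitted from Qₚ.)
Qₚ = P(T)·P(L) / (P(X)²·P(B₂)²) = (4.0)·(2.8) / ((0.17)²·(0.013)²) = 2.3e6
Qₚ = 2.3e6 > Kₚ = 2.0e5, so the reverse reaction proceeds.

to the left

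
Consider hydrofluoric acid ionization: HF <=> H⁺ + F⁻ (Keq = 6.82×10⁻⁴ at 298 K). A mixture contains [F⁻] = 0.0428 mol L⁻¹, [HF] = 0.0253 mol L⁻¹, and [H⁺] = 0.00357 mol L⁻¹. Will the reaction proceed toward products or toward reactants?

Q = [H⁺]·[F⁻] / [HF] = (0.00357)·(0.0428) / (0.0253) = 0.00604
Q = 0.00604 > Keq = 6.82×10⁻⁴, so the reverse reaction proceeds.

toward reactants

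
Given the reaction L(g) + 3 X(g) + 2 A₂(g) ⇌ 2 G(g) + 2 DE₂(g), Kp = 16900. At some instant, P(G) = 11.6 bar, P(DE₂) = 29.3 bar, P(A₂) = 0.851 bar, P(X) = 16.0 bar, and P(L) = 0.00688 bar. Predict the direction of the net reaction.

Qp = P(G)²·P(DE₂)² / (P(L)·P(X)³·P(A₂)²) = (11.6)²·(29.3)² / ((0.00688)·(16.0)³·(0.851)²) = 5660
Qp = 5660 < Kp = 16900, so the forward reaction proceeds.

to the right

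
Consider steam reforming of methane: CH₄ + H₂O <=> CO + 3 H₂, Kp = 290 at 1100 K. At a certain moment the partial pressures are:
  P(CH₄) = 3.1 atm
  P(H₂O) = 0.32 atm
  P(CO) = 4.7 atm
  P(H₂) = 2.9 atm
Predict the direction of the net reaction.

to the right

Qp = P(CO)·P(H₂)³ / (P(CH₄)·P(H₂O)) = (4.7)·(2.9)³ / ((3.1)·(0.32)) = 120
Qp = 120 < Kp = 290, so the forward reaction proceeds.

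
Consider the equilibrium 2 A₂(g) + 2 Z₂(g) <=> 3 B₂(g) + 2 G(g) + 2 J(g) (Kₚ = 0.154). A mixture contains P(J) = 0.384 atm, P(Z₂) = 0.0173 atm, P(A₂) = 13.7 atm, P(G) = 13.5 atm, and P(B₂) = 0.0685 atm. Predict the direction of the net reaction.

Qₚ = P(B₂)³·P(G)²·P(J)² / (P(A₂)²·P(Z₂)²) = (0.0685)³·(13.5)²·(0.384)² / ((13.7)²·(0.0173)²) = 0.154
Qₚ = 0.154 = Kₚ, so the system is already at equilibrium.

neither direction; the system is at equilibrium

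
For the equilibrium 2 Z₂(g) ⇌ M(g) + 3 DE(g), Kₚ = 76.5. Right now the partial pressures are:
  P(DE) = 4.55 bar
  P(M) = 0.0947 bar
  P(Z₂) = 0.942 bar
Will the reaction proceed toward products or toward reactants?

toward products

Qₚ = P(M)·P(DE)³ / P(Z₂)² = (0.0947)·(4.55)³ / (0.942)² = 10.1
Qₚ = 10.1 < Kₚ = 76.5, so the forward reaction proceeds.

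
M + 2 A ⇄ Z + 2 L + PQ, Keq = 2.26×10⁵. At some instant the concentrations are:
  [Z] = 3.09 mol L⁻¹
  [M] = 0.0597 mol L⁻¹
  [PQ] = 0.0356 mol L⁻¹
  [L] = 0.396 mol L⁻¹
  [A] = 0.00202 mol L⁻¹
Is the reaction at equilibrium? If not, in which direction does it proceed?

toward products

Q = [Z]·[L]²·[PQ] / ([M]·[A]²) = (3.09)·(0.396)²·(0.0356) / ((0.0597)·(0.00202)²) = 70800
Q = 70800 < Keq = 2.26×10⁵, so the forward reaction proceeds.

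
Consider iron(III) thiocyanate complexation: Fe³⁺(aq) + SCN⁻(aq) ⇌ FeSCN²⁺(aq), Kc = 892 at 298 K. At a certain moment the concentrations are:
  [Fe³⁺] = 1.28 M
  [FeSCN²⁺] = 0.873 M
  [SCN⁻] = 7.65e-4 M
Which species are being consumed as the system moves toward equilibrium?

Qc = [FeSCN²⁺] / ([Fe³⁺]·[SCN⁻]) = (0.873) / ((1.28)·(7.65e-4)) = 892
Qc = 892 = Kc; the system is at equilibrium.

none (at equilibrium)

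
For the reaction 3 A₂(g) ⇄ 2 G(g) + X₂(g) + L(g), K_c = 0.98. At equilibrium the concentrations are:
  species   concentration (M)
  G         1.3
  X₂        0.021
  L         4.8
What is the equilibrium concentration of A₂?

At equilibrium, K_c = [G]²·[X₂]·[L] / [A₂]³ = 0.98.
(1.3)²·(0.021)·(4.8) / ([A₂])³ = 0.98
[A₂]³ = 0.174 ⇒ [A₂] = 0.56 M

[A₂] = 0.56 M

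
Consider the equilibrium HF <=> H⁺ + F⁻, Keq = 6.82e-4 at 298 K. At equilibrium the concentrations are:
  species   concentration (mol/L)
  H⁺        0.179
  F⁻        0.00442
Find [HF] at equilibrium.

[HF] = 1.16 mol/L

At equilibrium, Keq = [H⁺]·[F⁻] / [HF] = 6.82e-4.
(0.179)·(0.00442) / ([HF]) = 6.82e-4
[HF] = 1.16 mol/L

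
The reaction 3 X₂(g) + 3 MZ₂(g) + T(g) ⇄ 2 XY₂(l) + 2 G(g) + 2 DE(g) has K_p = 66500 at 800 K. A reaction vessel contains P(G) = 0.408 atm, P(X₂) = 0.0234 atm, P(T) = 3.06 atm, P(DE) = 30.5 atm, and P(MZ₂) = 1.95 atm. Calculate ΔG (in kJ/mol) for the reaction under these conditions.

ΔG = 13.8 kJ/mol

(XY₂ is a pure liquid — omitted from Q_p.)
Q_p = P(G)²·P(DE)² / (P(X₂)³·P(MZ₂)³·P(T)) = (0.408)²·(30.5)² / ((0.0234)³·(1.95)³·(3.06)) = 5.33×10⁵
ΔG = RT ln(Q_p/K_p) = (8.314 J mol⁻¹ K⁻¹)(800 K) × ln(5.33×10⁵/66500)
   = (6.651 kJ/mol)(2.081) = 13.8 kJ/mol
ΔG > 0, so the forward reaction is non-spontaneous (proceeds in reverse).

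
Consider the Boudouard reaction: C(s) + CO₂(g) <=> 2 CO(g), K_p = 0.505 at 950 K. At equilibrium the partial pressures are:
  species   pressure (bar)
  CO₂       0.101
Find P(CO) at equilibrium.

(C is a pure solid — omitted from K_p.)
At equilibrium, K_p = P(CO)² / P(CO₂) = 0.505.
(P(CO))² / (0.101) = 0.505
P(CO)² = 0.0510 ⇒ P(CO) = 0.226 bar

P(CO) = 0.226 bar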